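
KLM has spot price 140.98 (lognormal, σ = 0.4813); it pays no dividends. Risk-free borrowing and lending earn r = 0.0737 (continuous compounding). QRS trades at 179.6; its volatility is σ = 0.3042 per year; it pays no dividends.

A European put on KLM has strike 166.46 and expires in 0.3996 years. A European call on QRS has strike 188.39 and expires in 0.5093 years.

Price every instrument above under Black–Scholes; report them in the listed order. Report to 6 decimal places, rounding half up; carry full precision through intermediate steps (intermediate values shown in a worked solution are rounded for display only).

price(KLM put K=166.46) = 30.417300
price(QRS call K=188.39) = 14.696607

[KLM put K=166.46]
σ√T = 0.4813·√0.3996 = 0.304249
d₁ = (ln(S/K) + (r+σ²/2)T) / (σ√T) = (ln(140.98/166.46) + (0.0737+0.4813²/2)·0.3996) / 0.304249 = (-0.166137 + 0.075734) / 0.304249 = -0.297135
d₂ = d₁ − σ√T = -0.297135 − 0.304249 = -0.601383
e^{−rT} = 0.970979
N(−d₁) = 0.616818,  N(−d₂) = 0.726208
price = K·e^{−rT}·N(−d₂) − S·N(−d₁) = 117.376335 − 86.959035 = 30.417300
[QRS call K=188.39]
σ√T = 0.3042·√0.5093 = 0.217093
d₁ = (ln(S/K) + (r+σ²/2)T) / (σ√T) = (ln(179.6/188.39) + (0.0737+0.3042²/2)·0.5093) / 0.217093 = (-0.047782 + 0.061100) / 0.217093 = 0.061347
d₂ = d₁ − σ√T = 0.061347 − 0.217093 = -0.155746
e^{−rT} = 0.963160
N(d₁) = 0.524459,  N(d₂) = 0.438117
price = S·N(d₁) − K·e^{−rT}·N(d₂) = 94.192753 − 79.496146 = 14.696607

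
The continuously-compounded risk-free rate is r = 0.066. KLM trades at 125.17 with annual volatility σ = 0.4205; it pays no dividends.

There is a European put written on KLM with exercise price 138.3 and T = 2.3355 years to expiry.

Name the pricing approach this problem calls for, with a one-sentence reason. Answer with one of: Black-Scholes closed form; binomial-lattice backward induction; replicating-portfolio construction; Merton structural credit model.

framework: Black-Scholes closed form

Key observation: with KLM following a GBM at constant σ and r, the European put struck at 138.3 prices in closed form — nothing here needs a stepwise model or a balance sheet.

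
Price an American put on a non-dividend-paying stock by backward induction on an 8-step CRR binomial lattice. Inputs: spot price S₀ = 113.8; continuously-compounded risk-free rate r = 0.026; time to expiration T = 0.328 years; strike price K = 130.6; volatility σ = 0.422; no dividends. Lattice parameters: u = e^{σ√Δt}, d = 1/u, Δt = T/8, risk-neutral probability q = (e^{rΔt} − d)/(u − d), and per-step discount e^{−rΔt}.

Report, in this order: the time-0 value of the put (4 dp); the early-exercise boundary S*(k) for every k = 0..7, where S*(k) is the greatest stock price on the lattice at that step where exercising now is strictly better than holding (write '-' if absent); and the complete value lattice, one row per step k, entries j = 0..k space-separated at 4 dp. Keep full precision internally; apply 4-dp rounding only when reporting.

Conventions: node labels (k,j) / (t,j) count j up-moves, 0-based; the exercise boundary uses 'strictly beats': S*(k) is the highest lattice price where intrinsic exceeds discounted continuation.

Δt=0.04100  u=1.08921  d=0.91810  q=0.48488  discount=0.99893
step 8 (expiry): payoffs max(K−S,0) = 73.1535 62.4472 49.7457 34.6770 16.8000 0.0000 0.0000 0.0000 0.0000
step 7: (k=7,j=0): S=62.5711, K−S=68.0289, hold=67.8898 ⇒ V=68.0289 exercise | (k=7,j=1): S=74.2324, K−S=56.3676, hold=56.2285 ⇒ V=56.3676 exercise | (k=7,j=2): S=88.0669, K−S=42.5331, hold=42.3939 ⇒ V=42.5331 exercise | (k=7,j=3): S=104.4798, K−S=26.1202, hold=25.9810 ⇒ V=26.1202 exercise | (k=7,j=4): S=123.9516, K−S=6.6484, hold=8.6447 ⇒ V=8.6447 continue | (k=7,j=5): S=147.0523, K−S=0.0000, hold=0.0000 ⇒ V=0.0000 continue | (k=7,j=6): S=174.4582, K−S=0.0000, hold=0.0000 ⇒ V=0.0000 continue | (k=7,j=7): S=206.9717, K−S=0.0000, hold=0.0000 ⇒ V=0.0000 continue  boundary S*=104.4798
step 6: (k=6,j=0): S=68.1528, K−S=62.4472, hold=62.3081 ⇒ V=62.4472 exercise | (k=6,j=1): S=80.8543, K−S=49.7457, hold=49.6066 ⇒ V=49.7457 exercise | (k=6,j=2): S=95.9230, K−S=34.6770, hold=34.5379 ⇒ V=34.6770 exercise | (k=6,j=3): S=113.8000, K−S=16.8000, hold=17.6278 ⇒ V=17.6278 continue | (k=6,j=4): S=135.0087, K−S=0.0000, hold=4.4483 ⇒ V=4.4483 continue | (k=6,j=5): S=160.1701, K−S=0.0000, hold=0.0000 ⇒ V=0.0000 continue | (k=6,j=6): S=190.0208, K−S=0.0000, hold=0.0000 ⇒ V=0.0000 continue  boundary S*=95.9230
step 5: (k=5,j=0): S=74.2324, K−S=56.3676, hold=56.2285 ⇒ V=56.3676 exercise | (k=5,j=1): S=88.0669, K−S=42.5331, hold=42.3939 ⇒ V=42.5331 exercise | (k=5,j=2): S=104.4798, K−S=26.1202, hold=26.3820 ⇒ V=26.3820 continue | (k=5,j=3): S=123.9516, K−S=6.6484, hold=11.2253 ⇒ V=11.2253 continue | (k=5,j=4): S=147.0523, K−S=0.0000, hold=2.2889 ⇒ V=2.2889 continue | (k=5,j=5): S=174.4582, K−S=0.0000, hold=0.0000 ⇒ V=0.0000 continue  boundary S*=88.0669
step 4: (k=4,j=0): S=80.8543, K−S=49.7457, hold=49.6066 ⇒ V=49.7457 exercise | (k=4,j=1): S=95.9230, K−S=34.6770, hold=34.6647 ⇒ V=34.6770 exercise | (k=4,j=2): S=113.8000, K−S=16.8000, hold=19.0125 ⇒ V=19.0125 continue | (k=4,j=3): S=135.0087, K−S=0.0000, hold=6.8849 ⇒ V=6.8849 continue | (k=4,j=4): S=160.1701, K−S=0.0000, hold=1.1778 ⇒ V=1.1778 continue  boundary S*=95.9230
step 3: (k=3,j=0): S=88.0669, K−S=42.5331, hold=42.3939 ⇒ V=42.5331 exercise | (k=3,j=1): S=104.4798, K−S=26.1202, hold=27.0527 ⇒ V=27.0527 continue | (k=3,j=2): S=123.9516, K−S=6.6484, hold=13.1180 ⇒ V=13.1180 continue | (k=3,j=3): S=147.0523, K−S=0.0000, hold=4.1132 ⇒ V=4.1132 continue  boundary S*=88.0669
step 2: (k=2,j=0): S=95.9230, K−S=34.6770, hold=34.9896 ⇒ V=34.9896 continue | (k=2,j=1): S=113.8000, K−S=16.8000, hold=20.2743 ⇒ V=20.2743 continue | (k=2,j=2): S=135.0087, K−S=0.0000, hold=8.7424 ⇒ V=8.7424 continue  boundary S*=-
step 1: (k=1,j=0): S=104.4798, K−S=26.1202, hold=27.8247 ⇒ V=27.8247 continue | (k=1,j=1): S=123.9516, K−S=6.6484, hold=14.6670 ⇒ V=14.6670 continue  boundary S*=-
step 0: (k=0,j=0): S=113.8000, K−S=16.8000, hold=21.4219 ⇒ V=21.4219 continue  boundary S*=-

price = 21.4219
boundary = - - - 88.0669 95.9230 88.0669 95.9230 104.4798
tree:
21.4219
27.8247 14.6670
34.9896 20.2743 8.7424
42.5331 27.0527 13.1180 4.1132
49.7457 34.6770 19.0125 6.8849 1.1778
56.3676 42.5331 26.3820 11.2253 2.2889 0.0000
62.4472 49.7457 34.6770 17.6278 4.4483 0.0000 0.0000
68.0289 56.3676 42.5331 26.1202 8.6447 0.0000 0.0000 0.0000
73.1535 62.4472 49.7457 34.6770 16.8000 0.0000 0.0000 0.0000 0.0000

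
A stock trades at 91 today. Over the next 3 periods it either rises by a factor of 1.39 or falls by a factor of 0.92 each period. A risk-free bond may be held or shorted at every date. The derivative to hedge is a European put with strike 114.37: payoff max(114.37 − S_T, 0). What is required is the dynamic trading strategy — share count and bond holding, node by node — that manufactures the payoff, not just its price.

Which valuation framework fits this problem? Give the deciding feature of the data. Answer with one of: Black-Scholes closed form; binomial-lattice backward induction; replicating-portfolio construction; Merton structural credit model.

framework: replicating-portfolio construction

Key observation: the task asks for the hedge itself — share and bond holdings at every node of the 3-period tree on spot 91 with factors 1.39/0.92 — which is exactly what the replicating-portfolio construction produces.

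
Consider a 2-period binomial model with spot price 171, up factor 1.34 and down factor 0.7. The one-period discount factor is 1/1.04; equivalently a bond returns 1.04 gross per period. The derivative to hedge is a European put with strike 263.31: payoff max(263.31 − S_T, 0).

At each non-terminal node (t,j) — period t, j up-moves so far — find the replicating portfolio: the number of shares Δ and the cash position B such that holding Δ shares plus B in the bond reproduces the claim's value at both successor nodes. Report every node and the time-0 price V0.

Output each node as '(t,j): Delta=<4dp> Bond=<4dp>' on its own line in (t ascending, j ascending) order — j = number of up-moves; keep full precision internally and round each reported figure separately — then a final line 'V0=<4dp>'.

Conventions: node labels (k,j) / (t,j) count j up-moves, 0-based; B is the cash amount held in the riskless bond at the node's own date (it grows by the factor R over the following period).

(0,0): Delta=-0.7959 Bond=219.9483
(1,0): Delta=-1.0000 Bond=253.1827
(1,1): Delta=-0.7018 Bond=207.1846
V0=83.8575

Risk-neutral probability p* = (R−d)/(u−d) = (1.04−0.7)/(1.34−0.7) = 0.5312.
Terminal payoffs: V(2,0)=179.5200, V(2,1)=102.9120, V(2,2)=0.0000
  t=1,j=0: stock 119.7000 → up 160.3980 (V=102.9120), down 83.7900 (V=179.5200). Price 133.4827; hedge Δ=-1.0000, bond B=253.1827.
  t=1,j=1: stock 229.1400 → up 307.0476 (V=0.0000), down 160.3980 (V=102.9120). Price 46.3846; hedge Δ=-0.7018, bond B=207.1846.
  t=0,j=0: stock 171.0000 → up 229.1400 (V=46.3846), down 119.7000 (V=133.4827). Price 83.8575; hedge Δ=-0.7959, bond B=219.9483.
Sanity check at the root: Δ(0,0)·S0 + B(0,0) reproduces V0 = 83.8575.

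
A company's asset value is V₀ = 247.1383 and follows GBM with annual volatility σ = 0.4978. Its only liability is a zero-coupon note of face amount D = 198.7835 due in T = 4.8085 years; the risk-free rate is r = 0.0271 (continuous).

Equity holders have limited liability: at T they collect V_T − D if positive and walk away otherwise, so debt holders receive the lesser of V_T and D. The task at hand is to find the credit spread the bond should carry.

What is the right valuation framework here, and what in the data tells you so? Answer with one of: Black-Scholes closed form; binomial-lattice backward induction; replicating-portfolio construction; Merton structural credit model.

framework: Merton structural credit model

Key observation: a levered firm with one bullet debt due at 4.8085 years is the canonical structural-credit setup: equity is a call on the firm's assets struck at the face value.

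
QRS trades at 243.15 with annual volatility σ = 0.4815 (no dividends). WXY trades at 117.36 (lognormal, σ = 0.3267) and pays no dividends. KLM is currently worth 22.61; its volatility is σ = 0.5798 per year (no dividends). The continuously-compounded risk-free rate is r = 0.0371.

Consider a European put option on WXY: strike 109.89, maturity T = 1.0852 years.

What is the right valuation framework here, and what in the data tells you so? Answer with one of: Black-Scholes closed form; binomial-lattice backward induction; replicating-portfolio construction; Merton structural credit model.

Key observation: everything needed for the exact continuous-time valuation of the European put on WXY (strike 109.89) is given, and no feature rules the closed form out.

framework: Black-Scholes closed form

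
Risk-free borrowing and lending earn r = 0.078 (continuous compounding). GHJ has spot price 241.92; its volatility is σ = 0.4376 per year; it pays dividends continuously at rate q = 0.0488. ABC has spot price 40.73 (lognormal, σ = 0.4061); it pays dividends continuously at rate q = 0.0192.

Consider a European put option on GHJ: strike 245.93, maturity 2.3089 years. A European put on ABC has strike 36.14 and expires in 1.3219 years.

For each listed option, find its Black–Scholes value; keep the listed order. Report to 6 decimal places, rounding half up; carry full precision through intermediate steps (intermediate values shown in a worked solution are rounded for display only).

[GHJ put K=245.93]
σ√T = 0.4376·√2.3089 = 0.664936
d₁ = (ln(S/K) + (r−q+σ²/2)T) / (σ√T) = (ln(241.92/245.93) + (0.078−0.0488+0.4376²/2)·2.3089) / 0.664936 = (-0.016440 + 0.288490) / 0.664936 = 0.409137
d₂ = d₁ − σ√T = 0.409137 − 0.664936 = -0.255799
e^{−rT} = 0.835192
e^{−qT} = 0.893442
N(−d₁) = 0.341220,  N(−d₂) = 0.600947
price = K·e^{−rT}·N(−d₂) − S·e^{−qT}·N(−d₁) = 123.433696 − 73.751663 = 49.682033
[ABC put K=36.14]
σ√T = 0.4061·√1.3219 = 0.466909
d₁ = (ln(S/K) + (r−q+σ²/2)T) / (σ√T) = (ln(40.73/36.14) + (0.078−0.0192+0.4061²/2)·1.3219) / 0.466909 = (0.119565 + 0.186730) / 0.466909 = 0.656004
d₂ = d₁ − σ√T = 0.656004 − 0.466909 = 0.189095
e^{−rT} = 0.902029
e^{−qT} = 0.974939
N(−d₁) = 0.255911,  N(−d₂) = 0.425009
price = K·e^{−rT}·N(−d₂) − S·e^{−qT}·N(−d₁) = 13.855015 − 10.162023 = 3.692992

price(GHJ put K=245.93) = 49.682033
price(ABC put K=36.14) = 3.692992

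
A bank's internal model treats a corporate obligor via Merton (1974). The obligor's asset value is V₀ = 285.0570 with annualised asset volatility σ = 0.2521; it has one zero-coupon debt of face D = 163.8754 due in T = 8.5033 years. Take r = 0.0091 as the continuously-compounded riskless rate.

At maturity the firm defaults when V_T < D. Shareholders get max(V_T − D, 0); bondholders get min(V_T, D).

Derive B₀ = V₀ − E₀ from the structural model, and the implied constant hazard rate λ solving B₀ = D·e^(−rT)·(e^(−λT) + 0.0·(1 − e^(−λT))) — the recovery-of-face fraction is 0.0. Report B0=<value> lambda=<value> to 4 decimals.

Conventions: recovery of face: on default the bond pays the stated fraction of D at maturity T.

With assets at 285.0570 and a single debt payment of 163.8754 at 8.5033 years:
d₁ = [ln(V₀/D) + (r + σ²/2)T] / (σ√T)
   = [ln(285.0570/163.8754) + (0.0091 + 0.5·0.2521²)·8.5033] / (0.2521·√8.5033)
   = [0.553583 + 0.347591] / 0.735134 = 1.225863
d₂ = d₁ − σ√T = 1.225863 − 0.735134 = 0.490729
N(d₁) = 0.889875,  N(d₂) = 0.688191,  e^(−rT) = 0.925538
E₀ = V₀·N(d₁) − D·e^(−rT)·N(d₂)
   = 285.0570·0.889875 − 163.8754·0.925538·0.688191 = 149.285145
B₀ = V₀ − E₀ = 285.0570 − 149.285145 = 135.771855
e^(−λT) = (B₀·e^(rT)/D − 0)/(1 − 0) = (135.7719·1.080453/163.8754 − 0)/1 = 0.89516244
λ = −ln(0.89516244)/8.5033 = 0.013024

B0=135.7719 lambda=0.0130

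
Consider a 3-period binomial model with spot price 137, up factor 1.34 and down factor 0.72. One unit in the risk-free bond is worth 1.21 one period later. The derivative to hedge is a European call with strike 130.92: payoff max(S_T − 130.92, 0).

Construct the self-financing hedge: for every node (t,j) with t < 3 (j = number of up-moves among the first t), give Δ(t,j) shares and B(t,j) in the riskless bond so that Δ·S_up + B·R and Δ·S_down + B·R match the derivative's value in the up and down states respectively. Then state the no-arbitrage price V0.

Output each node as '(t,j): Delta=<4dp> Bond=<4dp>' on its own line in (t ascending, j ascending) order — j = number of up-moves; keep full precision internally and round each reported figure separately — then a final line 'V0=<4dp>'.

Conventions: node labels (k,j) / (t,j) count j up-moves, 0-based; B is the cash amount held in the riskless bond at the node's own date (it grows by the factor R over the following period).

(0,0): Delta=0.8892 Bond=-56.1960
(1,0): Delta=0.4934 Bond=-28.9599
(1,1): Delta=0.9456 Bond=-78.3540
(2,0): Delta=0.0000 Bond=0.0000
(2,1): Delta=0.5637 Bond=-44.3382
(2,2): Delta=1.0000 Bond=-108.1983
V0=65.6179

The replicating-portfolio and risk-neutral prices coincide; use p* = (1.21−0.72)/(1.34−0.72) = 0.7903 for the latter.
Payoffs at expiry: V(3,0)=0.0000, V(3,1)=0.0000, V(3,2)=46.1980, V(3,3)=198.7162
Node (2,0) S=71.0208: V=(p*·0.0000+(1−p*)·0.0000)/1.21=0.0000; Δ=(0.0000−0.0000)/(95.1679−51.1350)=0.0000; B=V−Δ·S=0.0000
Node (2,1) S=132.1776: V=(p*·46.1980+(1−p*)·0.0000)/1.21=30.1746; Δ=(46.1980−0.0000)/(177.1180−95.1679)=0.5637; B=V−Δ·S=-44.3382
Node (2,2) S=245.9972: V=(p*·198.7162+(1−p*)·46.1980)/1.21=137.7989; Δ=(198.7162−46.1980)/(329.6362−177.1180)=1.0000; B=V−Δ·S=-108.1983
Node (1,0) S=98.6400: V=(p*·30.1746+(1−p*)·0.0000)/1.21=19.7088; Δ=(30.1746−0.0000)/(132.1776−71.0208)=0.4934; B=V−Δ·S=-28.9599
Node (1,1) S=183.5800: V=(p*·137.7989+(1−p*)·30.1746)/1.21=95.2335; Δ=(137.7989−30.1746)/(245.9972−132.1776)=0.9456; B=V−Δ·S=-78.3540
Node (0,0) S=137.0000: V=(p*·95.2335+(1−p*)·19.7088)/1.21=65.6179; Δ=(95.2335−19.7088)/(183.5800−98.6400)=0.8892; B=V−Δ·S=-56.1960
Check: Δ(0,0)·S0 + B(0,0) = 65.6179 = V0.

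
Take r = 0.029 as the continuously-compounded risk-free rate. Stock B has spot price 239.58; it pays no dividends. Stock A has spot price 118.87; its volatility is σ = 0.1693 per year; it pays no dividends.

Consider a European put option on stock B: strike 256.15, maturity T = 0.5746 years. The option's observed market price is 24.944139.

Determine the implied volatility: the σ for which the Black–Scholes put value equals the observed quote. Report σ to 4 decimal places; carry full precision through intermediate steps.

sigma = 0.2441

At σ = 0.2441 the Black–Scholes value reproduces the quote:
σ√T = 0.2441·√0.5746 = 0.185034
d₁ = (ln(S/K) + (r+σ²/2)T) / (σ√T) = (ln(239.58/256.15) + (0.029+0.2441²/2)·0.5746) / 0.185034 = (-0.066876 + 0.033782) / 0.185034 = -0.178852
d₂ = d₁ − σ√T = -0.178852 − 0.185034 = -0.363886
e^{−rT} = 0.983475
N(−d₁) = 0.570973,  N(−d₂) = 0.642028
V = K·e^{−rT}·N(−d₂) − S·N(−d₁) = 161.737899 − 136.793760 = 24.944139 (the observed quote) — the price is monotone increasing in volatility, hence this σ is the only solution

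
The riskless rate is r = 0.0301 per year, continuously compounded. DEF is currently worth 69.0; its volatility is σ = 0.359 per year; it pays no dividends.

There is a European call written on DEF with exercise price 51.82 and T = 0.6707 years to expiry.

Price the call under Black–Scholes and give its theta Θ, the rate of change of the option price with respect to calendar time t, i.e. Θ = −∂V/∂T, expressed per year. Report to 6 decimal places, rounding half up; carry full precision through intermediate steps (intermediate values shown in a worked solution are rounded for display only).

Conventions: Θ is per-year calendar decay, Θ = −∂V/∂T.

σ√T = 0.359·√0.6707 = 0.294008
d₁ = (ln(S/K) + (r+σ²/2)T) / (σ√T) = (ln(69.0/51.82) + (0.0301+0.359²/2)·0.6707) / 0.294008 = (0.286330 + 0.063408) / 0.294008 = 1.189556
d₂ = d₁ − σ√T = 1.189556 − 0.294008 = 0.895549
e^{−rT} = 0.980014
N(d₁) = 0.882890,  N(d₂) = 0.814753
Call price V = S·N(d₁) − K·e^{−rT}·N(d₂) = 60.919382 − 41.376700 = 19.542682
φ(d₁) = (1/√(2π))·e^{−d₁²/2} = 0.196624
Θ = −S·φ(d₁)·σ/(2√T) − r·K·e^{−rT}·N(d₂) = −2.973627 − 1.245439 = -4.219066

price = 19.542682
Θ = -4.219066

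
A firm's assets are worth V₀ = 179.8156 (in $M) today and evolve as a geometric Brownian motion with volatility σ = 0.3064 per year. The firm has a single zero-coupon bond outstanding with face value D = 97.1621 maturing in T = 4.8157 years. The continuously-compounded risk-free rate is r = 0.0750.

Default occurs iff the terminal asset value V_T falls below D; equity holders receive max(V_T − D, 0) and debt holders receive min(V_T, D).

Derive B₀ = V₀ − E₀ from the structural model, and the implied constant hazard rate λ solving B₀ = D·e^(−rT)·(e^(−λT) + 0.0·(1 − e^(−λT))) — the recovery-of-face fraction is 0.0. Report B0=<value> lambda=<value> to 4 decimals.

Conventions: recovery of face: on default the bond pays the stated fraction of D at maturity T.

B0=65.3836 lambda=0.0073

With assets at 179.8156 and a single debt payment of 97.1621 at 4.8157 years:
d₁ = [ln(V₀/D) + (r + σ²/2)T] / (σ√T)
   = [ln(179.8156/97.1621) + (0.0750 + 0.5·0.3064²)·4.8157] / (0.3064·√4.8157)
   = [0.615551 + 0.587229] / 0.672386 = 1.788824
d₂ = d₁ − σ√T = 1.788824 − 0.672386 = 1.116439
N(d₁) = 0.963178,  N(d₂) = 0.867883,  e^(−rT) = 0.696855
E₀ = V₀·N(d₁) − D·e^(−rT)·N(d₂)
   = 179.8156·0.963178 − 97.1621·0.696855·0.867883 = 114.431968
B₀ = V₀ − E₀ = 179.8156 − 114.431968 = 65.383632
e^(−λT) = (B₀·e^(rT)/D − 0)/(1 − 0) = (65.3836·1.435018/97.1621 − 0)/1 = 0.96567132
λ = −ln(0.96567132)/4.8157 = 0.007254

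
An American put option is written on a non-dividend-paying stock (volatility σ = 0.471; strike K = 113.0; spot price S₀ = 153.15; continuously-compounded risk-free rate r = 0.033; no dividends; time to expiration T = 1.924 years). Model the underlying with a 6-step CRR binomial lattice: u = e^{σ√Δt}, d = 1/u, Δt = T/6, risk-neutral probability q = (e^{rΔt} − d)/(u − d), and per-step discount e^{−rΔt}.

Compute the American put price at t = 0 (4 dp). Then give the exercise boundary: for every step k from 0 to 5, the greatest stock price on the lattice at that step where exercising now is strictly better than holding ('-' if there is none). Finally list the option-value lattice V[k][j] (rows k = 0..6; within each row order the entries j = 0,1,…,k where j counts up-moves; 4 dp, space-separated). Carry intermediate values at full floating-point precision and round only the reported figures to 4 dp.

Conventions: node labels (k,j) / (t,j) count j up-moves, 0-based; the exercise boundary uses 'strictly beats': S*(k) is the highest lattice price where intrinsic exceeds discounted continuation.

params: Δt=0.32067 u=1.30567 d=0.76589 q=0.45342 e^(-rΔt)=0.98947
t_6 payoffs: 82.0886 60.3031 23.1639 0.0000 0.0000 0.0000 0.0000
t_5: node(5,0) S=40.3601 payoff=72.6399 vs cont=71.4504 → 72.6399 [stop]  node(5,1) S=68.8047 payoff=44.1953 vs cont=43.0058 → 44.1953 [stop]  node(5,2) S=117.2962 payoff=0.0000 vs cont=12.5276 → 12.5276 [wait]  node(5,3) S=199.9631 payoff=0.0000 vs cont=0.0000 → 0.0000 [wait]  node(5,4) S=340.8913 payoff=0.0000 vs cont=0.0000 → 0.0000 [wait]  node(5,5) S=581.1413 payoff=0.0000 vs cont=0.0000 → 0.0000 [wait]  ⇒ S*(5)=68.8047
t_4: node(4,0) S=52.6969 payoff=60.3031 vs cont=59.1136 → 60.3031 [stop]  node(4,1) S=89.8361 payoff=23.1639 vs cont=29.5224 → 29.5224 [wait]  node(4,2) S=153.1500 payoff=0.0000 vs cont=6.7752 → 6.7752 [wait]  node(4,3) S=261.0856 payoff=0.0000 vs cont=0.0000 → 0.0000 [wait]  node(4,4) S=445.0910 payoff=0.0000 vs cont=0.0000 → 0.0000 [wait]  ⇒ S*(4)=52.6969
t_3: node(3,0) S=68.8047 payoff=44.1953 vs cont=45.8586 → 45.8586 [wait]  node(3,1) S=117.2962 payoff=0.0000 vs cont=19.0061 → 19.0061 [wait]  node(3,2) S=199.9631 payoff=0.0000 vs cont=3.6642 → 3.6642 [wait]  node(3,3) S=340.8913 payoff=0.0000 vs cont=0.0000 → 0.0000 [wait]  ⇒ S*(3)=-
t_2: node(2,0) S=89.8361 payoff=23.1639 vs cont=33.3285 → 33.3285 [wait]  node(2,1) S=153.1500 payoff=0.0000 vs cont=11.9229 → 11.9229 [wait]  node(2,2) S=261.0856 payoff=0.0000 vs cont=1.9817 → 1.9817 [wait]  ⇒ S*(2)=-
t_1: node(1,0) S=117.2962 payoff=0.0000 vs cont=23.3741 → 23.3741 [wait]  node(1,1) S=199.9631 payoff=0.0000 vs cont=7.3373 → 7.3373 [wait]  ⇒ S*(1)=-
t_0: node(0,0) S=153.1500 payoff=0.0000 vs cont=15.9332 → 15.9332 [wait]  ⇒ S*(0)=-

price = 15.9332
boundary = - - - - 52.6969 68.8047
tree:
15.9332
23.3741 7.3373
33.3285 11.9229 1.9817
45.8586 19.0061 3.6642 0.0000
60.3031 29.5224 6.7752 0.0000 0.0000
72.6399 44.1953 12.5276 0.0000 0.0000 0.0000
82.0886 60.3031 23.1639 0.0000 0.0000 0.0000 0.0000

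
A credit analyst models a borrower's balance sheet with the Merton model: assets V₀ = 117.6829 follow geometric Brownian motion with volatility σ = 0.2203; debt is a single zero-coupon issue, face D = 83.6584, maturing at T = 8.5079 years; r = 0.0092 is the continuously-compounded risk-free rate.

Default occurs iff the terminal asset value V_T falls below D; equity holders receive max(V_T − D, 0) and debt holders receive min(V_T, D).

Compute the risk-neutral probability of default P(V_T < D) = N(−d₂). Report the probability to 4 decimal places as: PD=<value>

PD=0.3701

With assets at 117.6829 and a single debt payment of 83.6584 at 8.5079 years:
d₁ = [ln(V₀/D) + (r + σ²/2)T] / (σ√T)
   = [ln(117.6829/83.6584) + (0.0092 + 0.5·0.2203²)·8.5079] / (0.2203·√8.5079)
   = [0.341252 + 0.284726] / 0.642578 = 0.974166
d₂ = d₁ − σ√T = 0.974166 − 0.642578 = 0.331589
risk-neutral PD = N(−d₂) = N(-0.331589) = 0.370100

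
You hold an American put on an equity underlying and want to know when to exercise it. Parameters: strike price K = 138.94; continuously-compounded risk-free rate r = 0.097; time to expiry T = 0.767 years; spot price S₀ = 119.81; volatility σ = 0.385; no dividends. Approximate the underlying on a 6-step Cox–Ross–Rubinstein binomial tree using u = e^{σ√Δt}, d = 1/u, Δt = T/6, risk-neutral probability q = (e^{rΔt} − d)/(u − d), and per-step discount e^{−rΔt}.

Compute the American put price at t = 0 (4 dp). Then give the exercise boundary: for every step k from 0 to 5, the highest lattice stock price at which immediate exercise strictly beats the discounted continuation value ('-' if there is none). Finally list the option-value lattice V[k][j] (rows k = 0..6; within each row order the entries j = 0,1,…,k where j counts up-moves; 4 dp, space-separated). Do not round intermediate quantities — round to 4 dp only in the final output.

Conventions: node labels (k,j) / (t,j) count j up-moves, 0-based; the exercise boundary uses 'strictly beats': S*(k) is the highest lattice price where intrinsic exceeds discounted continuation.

price = 24.2458
boundary = - - 90.9767 104.4027 90.9767 104.4027
tree:
24.2458
34.7917 14.7388
47.9633 23.0278 7.1610
59.6628 34.5373 12.5683 2.1576
69.8577 47.9633 21.3500 4.4656 0.0000
78.7415 59.6628 34.5373 9.2427 0.0000 0.0000
86.4830 69.8577 47.9633 19.1300 0.0000 0.0000 0.0000

params: Δt=0.12783 u=1.14758 d=0.87140 q=0.51082 e^(-rΔt)=0.98768
t_6 payoffs: 86.4830 69.8577 47.9633 19.1300 0.0000 0.0000 0.0000
t_5: node(5,0) S=60.1985 payoff=78.7415 vs cont=77.0293 → 78.7415 [stop]  node(5,1) S=79.2772 payoff=59.6628 vs cont=57.9506 → 59.6628 [stop]  node(5,2) S=104.4027 payoff=34.5373 vs cont=32.8252 → 34.5373 [stop]  node(5,3) S=137.4911 payoff=1.4489 vs cont=9.2427 → 9.2427 [wait]  node(5,4) S=181.0663 payoff=0.0000 vs cont=0.0000 → 0.0000 [wait]  node(5,5) S=238.4519 payoff=0.0000 vs cont=0.0000 → 0.0000 [wait]  ⇒ S*(5)=104.4027
t_4: node(4,0) S=69.0823 payoff=69.8577 vs cont=68.1455 → 69.8577 [stop]  node(4,1) S=90.9767 payoff=47.9633 vs cont=46.2511 → 47.9633 [stop]  node(4,2) S=119.8100 payoff=19.1300 vs cont=21.3500 → 21.3500 [wait]  node(4,3) S=157.7815 payoff=0.0000 vs cont=4.4656 → 4.4656 [wait]  node(4,4) S=207.7874 payoff=0.0000 vs cont=0.0000 → 0.0000 [wait]  ⇒ S*(4)=90.9767
t_3: node(3,0) S=79.2772 payoff=59.6628 vs cont=57.9506 → 59.6628 [stop]  node(3,1) S=104.4027 payoff=34.5373 vs cont=33.9452 → 34.5373 [stop]  node(3,2) S=137.4911 payoff=1.4489 vs cont=12.5683 → 12.5683 [wait]  node(3,3) S=181.0663 payoff=0.0000 vs cont=2.1576 → 2.1576 [wait]  ⇒ S*(3)=104.4027
t_2: node(2,0) S=90.9767 payoff=47.9633 vs cont=46.2511 → 47.9633 [stop]  node(2,1) S=119.8100 payoff=19.1300 vs cont=23.0278 → 23.0278 [wait]  node(2,2) S=157.7815 payoff=0.0000 vs cont=7.1610 → 7.1610 [wait]  ⇒ S*(2)=90.9767
t_1: node(1,0) S=104.4027 payoff=34.5373 vs cont=34.7917 → 34.7917 [wait]  node(1,1) S=137.4911 payoff=1.4489 vs cont=14.7388 → 14.7388 [wait]  ⇒ S*(1)=-
t_0: node(0,0) S=119.8100 payoff=19.1300 vs cont=24.2458 → 24.2458 [wait]  ⇒ S*(0)=-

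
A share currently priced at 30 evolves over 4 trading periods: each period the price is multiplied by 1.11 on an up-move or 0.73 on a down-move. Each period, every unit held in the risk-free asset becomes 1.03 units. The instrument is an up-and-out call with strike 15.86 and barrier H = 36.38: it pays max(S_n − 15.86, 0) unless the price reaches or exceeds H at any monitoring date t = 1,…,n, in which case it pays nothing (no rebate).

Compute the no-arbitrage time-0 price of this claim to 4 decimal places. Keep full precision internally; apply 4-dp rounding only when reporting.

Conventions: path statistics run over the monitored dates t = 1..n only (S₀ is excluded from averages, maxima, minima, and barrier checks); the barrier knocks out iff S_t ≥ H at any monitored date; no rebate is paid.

With p* = (R−d)/(u−d) = 0.7895, sum probability × payoff across the paths and divide by R^4.
Enumerate all 2^4 = 16 price paths (U = up ×1.11, D = down ×0.73); each path with k up-moves has probability p*^k·(1−p*)^(4−k).
DDDD: M=21.9000, payoff=0.0000, prob=0.001964
UDDD: M=33.3000, payoff=0.0000, prob=0.007366
DUDD: M=24.3090, payoff=0.0000, prob=0.007366
UUDD: M=36.9630, payoff=0.0000, prob=0.027624
DDUD: M=21.9000, payoff=0.0000, prob=0.007366
UDUD: M=33.3000, payoff=3.8376, prob=0.027624
DUUD: M=26.9830, payoff=3.8376, prob=0.027624
UUUD: M=41.0289, payoff=0.0000, prob=0.103590
DDDU: M=21.9000, payoff=0.0000, prob=0.007366
UDDU: M=33.3000, payoff=3.8376, prob=0.027624
DUDU: M=24.3090, payoff=3.8376, prob=0.027624
UUDU: M=36.9630, payoff=0.0000, prob=0.103590
DDUU: M=21.9000, payoff=3.8376, prob=0.027624
UDUU: M=33.3000, payoff=14.0911, prob=0.103590
DUUU: M=29.9511, payoff=14.0911, prob=0.103590
UUUU: M=45.5421, payoff=0.0000, prob=0.388464
Price = Σ prob·payoff / R^4 = 3.449457 / 1.125509 = 3.0648

price = 3.0648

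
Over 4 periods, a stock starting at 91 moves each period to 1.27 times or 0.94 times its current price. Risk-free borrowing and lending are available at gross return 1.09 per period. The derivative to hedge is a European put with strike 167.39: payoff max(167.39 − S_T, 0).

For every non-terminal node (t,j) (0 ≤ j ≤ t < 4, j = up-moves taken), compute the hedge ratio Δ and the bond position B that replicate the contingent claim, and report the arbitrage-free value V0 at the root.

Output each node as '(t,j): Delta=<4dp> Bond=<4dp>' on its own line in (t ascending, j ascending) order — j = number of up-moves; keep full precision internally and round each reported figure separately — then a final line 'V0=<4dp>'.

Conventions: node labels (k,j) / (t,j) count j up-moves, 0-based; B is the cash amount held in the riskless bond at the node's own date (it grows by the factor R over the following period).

No-arbitrage ⇒ martingale measure with p* = (R−d)/(u−d) = 0.4545.
At maturity the claim pays: V(4,0)=96.3418, V(4,1)=71.3994, V(4,2)=37.7006, V(4,3)=0.0000, V(4,4)=0.0000
Node (3,0) S=75.5831: V=(p*·71.3994+(1−p*)·96.3418)/1.09=77.9857; Δ=(71.3994−96.3418)/(95.9906−71.0482)=-1.0000; B=V−Δ·S=153.5688
Node (3,1) S=102.1177: V=(p*·37.7006+(1−p*)·71.3994)/1.09=51.4512; Δ=(37.7006−71.3994)/(129.6894−95.9906)=-1.0000; B=V−Δ·S=153.5688
Node (3,2) S=137.9675: V=(p*·0.0000+(1−p*)·37.7006)/1.09=18.8660; Δ=(0.0000−37.7006)/(175.2187−129.6894)=-0.8281; B=V−Δ·S=133.1102
Node (3,3) S=186.4029: V=(p*·0.0000+(1−p*)·0.0000)/1.09=0.0000; Δ=(0.0000−0.0000)/(236.7316−175.2187)=0.0000; B=V−Δ·S=0.0000
Node (2,0) S=80.4076: V=(p*·51.4512+(1−p*)·77.9857)/1.09=60.4812; Δ=(51.4512−77.9857)/(102.1177−75.5831)=-1.0000; B=V−Δ·S=140.8888
Node (2,1) S=108.6358: V=(p*·18.8660+(1−p*)·51.4512)/1.09=33.6144; Δ=(18.8660−51.4512)/(137.9675−102.1177)=-0.9089; B=V−Δ·S=132.3573
Node (2,2) S=146.7739: V=(p*·0.0000+(1−p*)·18.8660)/1.09=9.4409; Δ=(0.0000−18.8660)/(186.4029−137.9675)=-0.3895; B=V−Δ·S=66.6106
Node (1,0) S=85.5400: V=(p*·33.6144+(1−p*)·60.4812)/1.09=44.2835; Δ=(33.6144−60.4812)/(108.6358−80.4076)=-0.9518; B=V−Δ·S=125.6980
Node (1,1) S=115.5700: V=(p*·9.4409+(1−p*)·33.6144)/1.09=20.7582; Δ=(9.4409−33.6144)/(146.7739−108.6358)=-0.6338; B=V−Δ·S=94.0114
Node (0,0) S=91.0000: V=(p*·20.7582+(1−p*)·44.2835)/1.09=30.8167; Δ=(20.7582−44.2835)/(115.5700−85.5400)=-0.7834; B=V−Δ·S=102.1055
As a check, the time-0 holding Δ(0,0)·S0 + B(0,0) comes to 30.8167 — exactly V0.

(0,0): Delta=-0.7834 Bond=102.1055
(1,0): Delta=-0.9518 Bond=125.6980
(1,1): Delta=-0.6338 Bond=94.0114
(2,0): Delta=-1.0000 Bond=140.8888
(2,1): Delta=-0.9089 Bond=132.3573
(2,2): Delta=-0.3895 Bond=66.6106
(3,0): Delta=-1.0000 Bond=153.5688
(3,1): Delta=-1.0000 Bond=153.5688
(3,2): Delta=-0.8281 Bond=133.1102
(3,3): Delta=0.0000 Bond=0.0000
V0=30.8167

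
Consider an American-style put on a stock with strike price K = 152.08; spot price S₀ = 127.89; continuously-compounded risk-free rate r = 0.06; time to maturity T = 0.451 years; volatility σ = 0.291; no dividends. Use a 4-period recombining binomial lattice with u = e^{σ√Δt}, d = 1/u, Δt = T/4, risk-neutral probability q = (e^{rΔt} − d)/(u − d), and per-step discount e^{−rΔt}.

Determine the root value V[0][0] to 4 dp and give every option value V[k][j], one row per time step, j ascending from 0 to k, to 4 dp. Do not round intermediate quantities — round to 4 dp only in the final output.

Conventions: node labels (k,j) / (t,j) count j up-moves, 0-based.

price = 24.9918
tree:
24.9918
36.0954 14.6676
46.8924 24.1900 5.7236
56.6844 36.0954 11.7667 0.0000
65.5649 46.8924 24.1900 0.0000 0.0000

Δt=0.11275  u=1.10265  d=0.90691  q=0.51027  discount=0.99326
step 4 (expiry): payoffs max(K−S,0) = 65.5649 46.8924 24.1900 0.0000 0.0000
k=3: (k=3,j=0): S=95.3956, K−S=56.6844, hold=55.6591 ⇒ V=56.6844 exercise | (k=3,j=1): S=115.9846, K−S=36.0954, hold=35.0700 ⇒ V=36.0954 exercise | (k=3,j=2): S=141.0174, K−S=11.0626, hold=11.7667 ⇒ V=11.7667 continue | (k=3,j=3): S=171.4529, K−S=0.0000, hold=0.0000 ⇒ V=0.0000 continue
k=2: (k=2,j=0): S=105.1876, K−S=46.8924, hold=45.8671 ⇒ V=46.8924 exercise | (k=2,j=1): S=127.8900, K−S=24.1900, hold=23.5215 ⇒ V=24.1900 exercise | (k=2,j=2): S=155.4923, K−S=0.0000, hold=5.7236 ⇒ V=5.7236 continue
k=1: (k=1,j=0): S=115.9846, K−S=36.0954, hold=35.0700 ⇒ V=36.0954 exercise | (k=1,j=1): S=141.0174, K−S=11.0626, hold=14.6676 ⇒ V=14.6676 continue
k=0: (k=0,j=0): S=127.8900, K−S=24.1900, hold=24.9918 ⇒ V=24.9918 continue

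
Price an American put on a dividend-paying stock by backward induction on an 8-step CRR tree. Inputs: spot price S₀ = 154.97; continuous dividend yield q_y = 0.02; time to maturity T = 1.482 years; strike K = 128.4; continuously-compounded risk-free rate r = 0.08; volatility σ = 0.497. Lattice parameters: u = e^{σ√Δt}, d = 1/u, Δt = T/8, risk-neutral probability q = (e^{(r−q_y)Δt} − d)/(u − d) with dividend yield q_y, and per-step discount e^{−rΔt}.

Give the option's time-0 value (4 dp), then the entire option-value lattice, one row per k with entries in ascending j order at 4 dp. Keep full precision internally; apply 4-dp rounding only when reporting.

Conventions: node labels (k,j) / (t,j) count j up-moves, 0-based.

Δt=0.18525, u=1.23851, d=0.80742, q=0.47265, disc=e^(-rΔt)=0.98529
k=8 terminal: V=max(K-S,0) → 100.4076 85.4619 62.5366 27.3710 0.0000 0.0000 0.0000 0.0000 0.0000
k=7: j=0 S=34.6690 intr=93.7310 cont=91.9703 V=93.7310[EX]; j=1 S=53.1794 intr=75.2206 cont=73.5284 V=75.2206[EX]; j=2 S=81.5727 intr=46.8273 cont=45.2401 V=46.8273[EX]; j=3 S=125.1258 intr=3.2742 cont=14.2217 V=14.2217[hold]; j=4 S=191.9325 intr=0.0000 cont=0.0000 V=0.0000[hold]; j=5 S=294.4084 intr=0.0000 cont=0.0000 V=0.0000[hold]; j=6 S=451.5980 intr=0.0000 cont=0.0000 V=0.0000[hold]; j=7 S=692.7137 intr=0.0000 cont=0.0000 V=0.0000[hold]
k=6: j=0 S=42.9381 intr=85.4619 cont=83.7319 V=85.4619[EX]; j=1 S=65.8634 intr=62.5366 cont=60.8913 V=62.5366[EX]; j=2 S=101.0290 intr=27.3710 cont=30.9540 V=30.9540[hold]; j=3 S=154.9700 intr=0.0000 cont=7.3895 V=7.3895[hold]; j=4 S=237.7111 intr=0.0000 cont=0.0000 V=0.0000[hold]; j=5 S=364.6289 intr=0.0000 cont=0.0000 V=0.0000[hold]; j=6 S=559.3104 intr=0.0000 cont=0.0000 V=0.0000[hold]
k=5: j=0 S=53.1794 intr=75.2206 cont=73.5284 V=75.2206[EX]; j=1 S=81.5727 intr=46.8273 cont=46.9087 V=46.9087[hold]; j=2 S=125.1258 intr=3.2742 cont=19.5247 V=19.5247[hold]; j=3 S=191.9325 intr=0.0000 cont=3.8395 V=3.8395[hold]; j=4 S=294.4084 intr=0.0000 cont=0.0000 V=0.0000[hold]; j=5 S=451.5980 intr=0.0000 cont=0.0000 V=0.0000[hold]
k=4: j=0 S=65.8634 intr=62.5366 cont=60.9292 V=62.5366[EX]; j=1 S=101.0290 intr=27.3710 cont=33.4659 V=33.4659[hold]; j=2 S=154.9700 intr=0.0000 cont=11.9329 V=11.9329[hold]; j=3 S=237.7111 intr=0.0000 cont=1.9950 V=1.9950[hold]; j=4 S=364.6289 intr=0.0000 cont=0.0000 V=0.0000[hold]
k=3: j=0 S=81.5727 intr=46.8273 cont=48.0785 V=48.0785[hold]; j=1 S=125.1258 intr=3.2742 cont=22.9457 V=22.9457[hold]; j=2 S=191.9325 intr=0.0000 cont=7.1293 V=7.1293[hold]; j=3 S=294.4084 intr=0.0000 cont=1.0366 V=1.0366[hold]
k=2: j=0 S=101.0290 intr=27.3710 cont=35.6669 V=35.6669[hold]; j=1 S=154.9700 intr=0.0000 cont=15.2425 V=15.2425[hold]; j=2 S=237.7111 intr=0.0000 cont=4.1870 V=4.1870[hold]
k=1: j=0 S=125.1258 intr=3.2742 cont=25.6306 V=25.6306[hold]; j=1 S=191.9325 intr=0.0000 cont=9.8697 V=9.8697[hold]
k=0: j=0 S=154.9700 intr=0.0000 cont=17.9137 V=17.9137[hold]

price = 17.9137
tree:
17.9137
25.6306 9.8697
35.6669 15.2425 4.1870
48.0785 22.9457 7.1293 1.0366
62.5366 33.4659 11.9329 1.9950 0.0000
75.2206 46.9087 19.5247 3.8395 0.0000 0.0000
85.4619 62.5366 30.9540 7.3895 0.0000 0.0000 0.0000
93.7310 75.2206 46.8273 14.2217 0.0000 0.0000 0.0000 0.0000
100.4076 85.4619 62.5366 27.3710 0.0000 0.0000 0.0000 0.0000 0.0000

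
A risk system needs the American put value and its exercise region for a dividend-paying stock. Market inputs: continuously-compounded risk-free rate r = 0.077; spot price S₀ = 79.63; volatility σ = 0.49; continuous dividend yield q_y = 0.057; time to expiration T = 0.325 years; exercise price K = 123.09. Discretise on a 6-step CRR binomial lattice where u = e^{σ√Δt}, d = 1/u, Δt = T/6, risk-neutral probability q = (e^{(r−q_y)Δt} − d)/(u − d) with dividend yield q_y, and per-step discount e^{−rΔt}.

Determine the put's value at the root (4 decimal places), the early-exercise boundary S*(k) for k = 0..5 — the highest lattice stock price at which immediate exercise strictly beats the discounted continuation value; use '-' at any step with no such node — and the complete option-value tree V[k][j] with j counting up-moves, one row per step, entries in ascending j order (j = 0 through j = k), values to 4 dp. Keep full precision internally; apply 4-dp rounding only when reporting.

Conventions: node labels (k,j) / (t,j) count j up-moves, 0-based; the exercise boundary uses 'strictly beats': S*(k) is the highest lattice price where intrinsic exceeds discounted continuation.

price = 43.4807
boundary = - 71.0476 79.6300 89.2492 79.6300 89.2492
tree:
43.4807
52.0424 34.4470
59.6999 43.4600 24.8379
66.5320 52.0424 33.8408 15.1555
72.6277 59.6999 43.4600 23.3541 6.2727
78.0665 66.5320 52.0424 33.8408 12.0269 0.0000
82.9191 72.6277 59.6999 43.4600 23.0597 0.0000 0.0000

Δt=0.05417, u=1.12080, d=0.89222, q=0.47626, disc=e^(-rΔt)=0.99584
k=6 terminal: V=max(K-S,0) → 82.9191 72.6277 59.6999 43.4600 23.0597 0.0000 0.0000
k=5: j=0 S=45.0235 intr=78.0665 cont=77.6930 V=78.0665[EX]; j=1 S=56.5580 intr=66.5320 cont=66.1940 V=66.5320[EX]; j=2 S=71.0476 intr=52.0424 cont=51.7491 V=52.0424[EX]; j=3 S=89.2492 intr=33.8408 cont=33.6036 V=33.8408[EX]; j=4 S=112.1138 intr=10.9762 cont=12.0269 V=12.0269[hold]; j=5 S=140.8362 intr=0.0000 cont=0.0000 V=0.0000[hold]  S*(5)=89.2492
k=4: j=0 S=50.4623 intr=72.6277 cont=72.2710 V=72.6277[EX]; j=1 S=63.3901 intr=59.6999 cont=59.3830 V=59.6999[EX]; j=2 S=79.6300 intr=43.4600 cont=43.1932 V=43.4600[EX]; j=3 S=100.0303 intr=23.0597 cont=23.3541 V=23.3541[hold]; j=4 S=125.6570 intr=0.0000 cont=6.2727 V=6.2727[hold]  S*(4)=79.6300
k=3: j=0 S=56.5580 intr=66.5320 cont=66.1940 V=66.5320[EX]; j=1 S=71.0476 intr=52.0424 cont=51.7491 V=52.0424[EX]; j=2 S=89.2492 intr=33.8408 cont=33.7433 V=33.8408[EX]; j=3 S=112.1138 intr=10.9762 cont=15.1555 V=15.1555[hold]  S*(3)=89.2492
k=2: j=0 S=63.3901 intr=59.6999 cont=59.3830 V=59.6999[EX]; j=1 S=79.6300 intr=43.4600 cont=43.1932 V=43.4600[EX]; j=2 S=100.0303 intr=23.0597 cont=24.8379 V=24.8379[hold]  S*(2)=79.6300
k=1: j=0 S=71.0476 intr=52.0424 cont=51.7491 V=52.0424[EX]; j=1 S=89.2492 intr=33.8408 cont=34.4470 V=34.4470[hold]  S*(1)=71.0476
k=0: j=0 S=79.6300 intr=43.4600 cont=43.4807 V=43.4807[hold]  S*(0)=-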